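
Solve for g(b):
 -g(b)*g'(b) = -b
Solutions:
 g(b) = -sqrt(C1 + b^2)
 g(b) = sqrt(C1 + b^2)


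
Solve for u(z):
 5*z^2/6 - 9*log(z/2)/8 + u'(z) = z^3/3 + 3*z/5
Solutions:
 u(z) = C1 + z^4/12 - 5*z^3/18 + 3*z^2/10 + 9*z*log(z)/8 - 9*z/8 - 9*z*log(2)/8


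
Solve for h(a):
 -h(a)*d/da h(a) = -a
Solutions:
 h(a) = -sqrt(C1 + a^2)
 h(a) = sqrt(C1 + a^2)


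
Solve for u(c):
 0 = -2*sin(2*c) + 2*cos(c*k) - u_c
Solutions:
 u(c) = C1 + cos(2*c) + 2*sin(c*k)/k


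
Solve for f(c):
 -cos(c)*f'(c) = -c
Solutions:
 f(c) = C1 + Integral(c/cos(c), c)


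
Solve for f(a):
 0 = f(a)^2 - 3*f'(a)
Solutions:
 f(a) = -3/(C1 + a)


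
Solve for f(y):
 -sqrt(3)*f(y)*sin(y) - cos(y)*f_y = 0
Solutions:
 f(y) = C1*cos(y)^(sqrt(3))


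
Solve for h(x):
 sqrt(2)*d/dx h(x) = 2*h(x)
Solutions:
 h(x) = C1*exp(sqrt(2)*x)


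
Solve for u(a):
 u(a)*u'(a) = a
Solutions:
 u(a) = -sqrt(C1 + a^2)
 u(a) = sqrt(C1 + a^2)


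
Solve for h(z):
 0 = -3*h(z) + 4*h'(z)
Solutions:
 h(z) = C1*exp(3*z/4)


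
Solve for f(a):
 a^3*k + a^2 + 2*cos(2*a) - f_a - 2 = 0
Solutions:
 f(a) = C1 + a^4*k/4 + a^3/3 - 2*a + 2*sin(a)*cos(a)


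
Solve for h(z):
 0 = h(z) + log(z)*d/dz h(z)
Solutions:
 h(z) = C1*exp(-li(z))


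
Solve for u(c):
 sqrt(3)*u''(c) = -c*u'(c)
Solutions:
 u(c) = C1 + C2*erf(sqrt(2)*3^(3/4)*c/6)


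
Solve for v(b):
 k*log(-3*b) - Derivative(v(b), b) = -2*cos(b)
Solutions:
 v(b) = C1 + b*k*(log(-b) - 1) + b*k*log(3) + 2*sin(b)


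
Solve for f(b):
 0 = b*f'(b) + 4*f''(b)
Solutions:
 f(b) = C1 + C2*erf(sqrt(2)*b/4)


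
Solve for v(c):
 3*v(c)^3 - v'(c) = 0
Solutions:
 v(c) = -sqrt(2)*sqrt(-1/(C1 + 3*c))/2
 v(c) = sqrt(2)*sqrt(-1/(C1 + 3*c))/2


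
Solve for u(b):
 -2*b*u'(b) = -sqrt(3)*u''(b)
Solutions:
 u(b) = C1 + C2*erfi(3^(3/4)*b/3)


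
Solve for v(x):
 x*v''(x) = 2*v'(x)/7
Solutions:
 v(x) = C1 + C2*x^(9/7)


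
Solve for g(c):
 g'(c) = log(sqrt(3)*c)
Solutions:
 g(c) = C1 + c*log(c) - c + c*log(3)/2


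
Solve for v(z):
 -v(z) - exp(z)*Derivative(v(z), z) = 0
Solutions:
 v(z) = C1*exp(exp(-z))


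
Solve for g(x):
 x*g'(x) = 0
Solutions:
 g(x) = C1


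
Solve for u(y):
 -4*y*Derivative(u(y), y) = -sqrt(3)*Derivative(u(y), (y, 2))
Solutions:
 u(y) = C1 + C2*erfi(sqrt(2)*3^(3/4)*y/3)


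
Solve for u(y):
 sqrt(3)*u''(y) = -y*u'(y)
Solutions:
 u(y) = C1 + C2*erf(sqrt(2)*3^(3/4)*y/6)


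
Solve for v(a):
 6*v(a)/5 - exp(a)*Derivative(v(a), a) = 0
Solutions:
 v(a) = C1*exp(-6*exp(-a)/5)


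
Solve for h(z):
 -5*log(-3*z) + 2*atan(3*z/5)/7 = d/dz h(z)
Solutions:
 h(z) = C1 - 5*z*log(-z) + 2*z*atan(3*z/5)/7 - 5*z*log(3) + 5*z - 5*log(9*z^2 + 25)/21


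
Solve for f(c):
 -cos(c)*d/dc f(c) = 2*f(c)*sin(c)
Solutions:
 f(c) = C1*cos(c)^2


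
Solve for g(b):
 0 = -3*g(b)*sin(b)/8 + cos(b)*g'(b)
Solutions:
 g(b) = C1/cos(b)^(3/8)


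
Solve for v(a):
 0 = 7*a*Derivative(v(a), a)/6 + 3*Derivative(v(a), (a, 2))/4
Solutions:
 v(a) = C1 + C2*erf(sqrt(7)*a/3)


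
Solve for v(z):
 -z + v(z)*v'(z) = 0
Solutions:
 v(z) = -sqrt(C1 + z^2)
 v(z) = sqrt(C1 + z^2)


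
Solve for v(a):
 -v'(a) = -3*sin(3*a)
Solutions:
 v(a) = C1 - cos(3*a)


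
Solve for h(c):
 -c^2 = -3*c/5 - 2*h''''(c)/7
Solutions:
 h(c) = C1 + C2*c + C3*c^2 + C4*c^3 + 7*c^6/720 - 7*c^5/400


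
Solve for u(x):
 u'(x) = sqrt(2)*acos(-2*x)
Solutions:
 u(x) = C1 + sqrt(2)*(x*acos(-2*x) + sqrt(1 - 4*x^2)/2)


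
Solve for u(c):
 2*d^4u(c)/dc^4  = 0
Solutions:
 u(c) = C1 + C2*c + C3*c^2 + C4*c^3


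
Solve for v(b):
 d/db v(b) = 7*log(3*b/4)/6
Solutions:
 v(b) = C1 + 7*b*log(b)/6 - 7*b*log(2)/3 - 7*b/6 + 7*b*log(3)/6


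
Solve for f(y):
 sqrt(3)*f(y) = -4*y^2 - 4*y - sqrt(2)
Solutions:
 f(y) = -4*sqrt(3)*y^2/3 - 4*sqrt(3)*y/3 - sqrt(6)/3


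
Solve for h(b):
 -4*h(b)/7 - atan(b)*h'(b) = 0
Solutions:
 h(b) = C1*exp(-4*Integral(1/atan(b), b)/7)


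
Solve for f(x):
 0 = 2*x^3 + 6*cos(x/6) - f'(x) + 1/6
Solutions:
 f(x) = C1 + x^4/2 + x/6 + 36*sin(x/6)


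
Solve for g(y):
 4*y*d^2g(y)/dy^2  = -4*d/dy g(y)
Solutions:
 g(y) = C1 + C2*log(y)


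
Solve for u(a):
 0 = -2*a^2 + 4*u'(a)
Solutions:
 u(a) = C1 + a^3/6


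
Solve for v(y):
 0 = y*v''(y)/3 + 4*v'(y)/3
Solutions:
 v(y) = C1 + C2/y^3


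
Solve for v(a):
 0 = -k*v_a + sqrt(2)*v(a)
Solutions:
 v(a) = C1*exp(sqrt(2)*a/k)


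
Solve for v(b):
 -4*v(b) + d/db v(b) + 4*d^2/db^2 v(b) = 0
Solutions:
 v(b) = C1*exp(b*(-1 + sqrt(65))/8) + C2*exp(-b*(1 + sqrt(65))/8)


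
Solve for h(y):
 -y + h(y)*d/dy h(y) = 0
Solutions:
 h(y) = -sqrt(C1 + y^2)
 h(y) = sqrt(C1 + y^2)


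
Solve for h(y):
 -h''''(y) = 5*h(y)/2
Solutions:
 h(y) = (C1*sin(10^(1/4)*y/2) + C2*cos(10^(1/4)*y/2))*exp(-10^(1/4)*y/2) + (C3*sin(10^(1/4)*y/2) + C4*cos(10^(1/4)*y/2))*exp(10^(1/4)*y/2)


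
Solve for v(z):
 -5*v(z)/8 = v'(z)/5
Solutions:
 v(z) = C1*exp(-25*z/8)


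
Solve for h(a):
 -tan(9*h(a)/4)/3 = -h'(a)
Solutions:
 h(a) = -4*asin(C1*exp(3*a/4))/9 + 4*pi/9
 h(a) = 4*asin(C1*exp(3*a/4))/9


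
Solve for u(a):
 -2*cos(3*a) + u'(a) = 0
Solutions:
 u(a) = C1 + 2*sin(3*a)/3


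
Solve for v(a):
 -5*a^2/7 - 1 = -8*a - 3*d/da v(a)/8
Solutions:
 v(a) = C1 + 40*a^3/63 - 32*a^2/3 + 8*a/3


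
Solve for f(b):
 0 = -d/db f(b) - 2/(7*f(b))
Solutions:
 f(b) = -sqrt(C1 - 28*b)/7
 f(b) = sqrt(C1 - 28*b)/7


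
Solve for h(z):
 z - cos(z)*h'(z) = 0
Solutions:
 h(z) = C1 + Integral(z/cos(z), z)


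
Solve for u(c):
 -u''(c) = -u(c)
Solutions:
 u(c) = C1*exp(-c) + C2*exp(c)


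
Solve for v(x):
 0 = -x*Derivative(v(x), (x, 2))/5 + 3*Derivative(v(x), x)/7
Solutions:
 v(x) = C1 + C2*x^(22/7)


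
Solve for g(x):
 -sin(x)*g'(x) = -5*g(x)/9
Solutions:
 g(x) = C1*(cos(x) - 1)^(5/18)/(cos(x) + 1)^(5/18)


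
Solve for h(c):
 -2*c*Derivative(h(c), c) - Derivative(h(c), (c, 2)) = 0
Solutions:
 h(c) = C1 + C2*erf(c)


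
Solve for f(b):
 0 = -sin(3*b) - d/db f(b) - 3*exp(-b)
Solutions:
 f(b) = C1 + cos(3*b)/3 + 3*exp(-b)


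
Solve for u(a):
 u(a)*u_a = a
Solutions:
 u(a) = -sqrt(C1 + a^2)
 u(a) = sqrt(C1 + a^2)


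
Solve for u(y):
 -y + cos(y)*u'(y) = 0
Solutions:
 u(y) = C1 + Integral(y/cos(y), y)


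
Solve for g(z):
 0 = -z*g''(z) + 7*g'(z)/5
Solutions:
 g(z) = C1 + C2*z^(12/5)


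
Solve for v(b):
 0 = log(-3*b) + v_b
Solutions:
 v(b) = C1 - b*log(-b) + b*(1 - log(3))


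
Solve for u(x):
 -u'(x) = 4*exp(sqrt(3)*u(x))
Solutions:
 u(x) = sqrt(3)*(2*log(1/(C1 + 4*x)) - log(3))/6


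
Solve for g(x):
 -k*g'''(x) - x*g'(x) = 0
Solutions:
 g(x) = C1 + Integral(C2*airyai(x*(-1/k)^(1/3)) + C3*airybi(x*(-1/k)^(1/3)), x)


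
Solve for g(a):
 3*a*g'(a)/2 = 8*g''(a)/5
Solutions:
 g(a) = C1 + C2*erfi(sqrt(30)*a/8)


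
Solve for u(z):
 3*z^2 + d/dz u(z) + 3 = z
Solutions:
 u(z) = C1 - z^3 + z^2/2 - 3*z


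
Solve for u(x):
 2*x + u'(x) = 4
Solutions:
 u(x) = C1 - x^2 + 4*x


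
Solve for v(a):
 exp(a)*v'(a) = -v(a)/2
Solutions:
 v(a) = C1*exp(exp(-a)/2)


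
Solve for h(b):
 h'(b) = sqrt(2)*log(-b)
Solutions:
 h(b) = C1 + sqrt(2)*b*log(-b) - sqrt(2)*b


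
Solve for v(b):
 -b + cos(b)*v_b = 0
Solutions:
 v(b) = C1 + Integral(b/cos(b), b)


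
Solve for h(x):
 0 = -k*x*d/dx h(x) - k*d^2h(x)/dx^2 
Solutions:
 h(x) = C1 + C2*erf(sqrt(2)*x/2)


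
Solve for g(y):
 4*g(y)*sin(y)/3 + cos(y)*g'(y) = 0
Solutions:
 g(y) = C1*cos(y)^(4/3)


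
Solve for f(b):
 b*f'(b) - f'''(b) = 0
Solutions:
 f(b) = C1 + Integral(C2*airyai(b) + C3*airybi(b), b)


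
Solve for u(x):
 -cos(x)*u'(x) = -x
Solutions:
 u(x) = C1 + Integral(x/cos(x), x)


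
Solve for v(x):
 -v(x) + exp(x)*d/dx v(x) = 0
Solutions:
 v(x) = C1*exp(-exp(-x))


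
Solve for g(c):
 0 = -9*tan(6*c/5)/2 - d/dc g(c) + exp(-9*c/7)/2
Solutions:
 g(c) = C1 - 15*log(tan(6*c/5)^2 + 1)/8 - 7*exp(-9*c/7)/18


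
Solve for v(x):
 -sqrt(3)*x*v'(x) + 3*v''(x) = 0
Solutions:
 v(x) = C1 + C2*erfi(sqrt(2)*3^(3/4)*x/6)


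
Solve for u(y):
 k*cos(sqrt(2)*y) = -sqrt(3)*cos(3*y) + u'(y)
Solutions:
 u(y) = C1 + sqrt(2)*k*sin(sqrt(2)*y)/2 + sqrt(3)*sin(3*y)/3


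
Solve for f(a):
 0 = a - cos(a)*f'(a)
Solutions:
 f(a) = C1 + Integral(a/cos(a), a)


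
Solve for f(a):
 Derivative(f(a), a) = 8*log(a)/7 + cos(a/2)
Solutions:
 f(a) = C1 + 8*a*log(a)/7 - 8*a/7 + 2*sin(a/2)


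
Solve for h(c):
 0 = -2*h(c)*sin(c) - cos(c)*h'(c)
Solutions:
 h(c) = C1*cos(c)^2


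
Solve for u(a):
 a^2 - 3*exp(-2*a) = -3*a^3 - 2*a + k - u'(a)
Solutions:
 u(a) = C1 - 3*a^4/4 - a^3/3 - a^2 + a*k - 3*exp(-2*a)/2


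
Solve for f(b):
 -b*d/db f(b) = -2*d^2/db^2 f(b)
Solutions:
 f(b) = C1 + C2*erfi(b/2)


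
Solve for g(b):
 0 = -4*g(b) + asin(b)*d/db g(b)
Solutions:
 g(b) = C1*exp(4*Integral(1/asin(b), b))


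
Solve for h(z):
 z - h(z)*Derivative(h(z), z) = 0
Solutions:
 h(z) = -sqrt(C1 + z^2)
 h(z) = sqrt(C1 + z^2)


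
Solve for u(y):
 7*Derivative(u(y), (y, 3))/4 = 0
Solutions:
 u(y) = C1 + C2*y + C3*y^2


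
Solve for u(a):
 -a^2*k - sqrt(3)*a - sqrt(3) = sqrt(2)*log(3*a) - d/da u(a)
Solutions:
 u(a) = C1 + a^3*k/3 + sqrt(3)*a^2/2 + sqrt(2)*a*log(a) - sqrt(2)*a + sqrt(2)*a*log(3) + sqrt(3)*a


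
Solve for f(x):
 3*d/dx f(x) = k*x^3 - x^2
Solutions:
 f(x) = C1 + k*x^4/12 - x^3/9


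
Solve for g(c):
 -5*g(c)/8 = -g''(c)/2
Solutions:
 g(c) = C1*exp(-sqrt(5)*c/2) + C2*exp(sqrt(5)*c/2)


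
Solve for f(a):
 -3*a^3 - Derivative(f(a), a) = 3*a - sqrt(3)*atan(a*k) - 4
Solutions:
 f(a) = C1 - 3*a^4/4 - 3*a^2/2 + 4*a + sqrt(3)*Piecewise((a*atan(a*k) - log(a^2*k^2 + 1)/(2*k), Ne(k, 0)), (0, True))


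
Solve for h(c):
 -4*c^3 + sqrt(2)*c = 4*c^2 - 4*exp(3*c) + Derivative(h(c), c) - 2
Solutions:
 h(c) = C1 - c^4 - 4*c^3/3 + sqrt(2)*c^2/2 + 2*c + 4*exp(3*c)/3


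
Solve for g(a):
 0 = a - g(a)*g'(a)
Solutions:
 g(a) = -sqrt(C1 + a^2)
 g(a) = sqrt(C1 + a^2)


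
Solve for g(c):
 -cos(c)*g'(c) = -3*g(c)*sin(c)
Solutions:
 g(c) = C1/cos(c)^3


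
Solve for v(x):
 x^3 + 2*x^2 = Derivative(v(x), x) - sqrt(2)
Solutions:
 v(x) = C1 + x^4/4 + 2*x^3/3 + sqrt(2)*x


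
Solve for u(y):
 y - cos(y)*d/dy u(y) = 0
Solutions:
 u(y) = C1 + Integral(y/cos(y), y)


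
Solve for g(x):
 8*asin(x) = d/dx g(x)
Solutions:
 g(x) = C1 + 8*x*asin(x) + 8*sqrt(1 - x^2)


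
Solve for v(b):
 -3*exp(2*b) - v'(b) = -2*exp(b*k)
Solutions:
 v(b) = C1 - 3*exp(2*b)/2 + 2*exp(b*k)/k


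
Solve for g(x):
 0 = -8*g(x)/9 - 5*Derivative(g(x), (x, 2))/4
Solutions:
 g(x) = C1*sin(4*sqrt(10)*x/15) + C2*cos(4*sqrt(10)*x/15)


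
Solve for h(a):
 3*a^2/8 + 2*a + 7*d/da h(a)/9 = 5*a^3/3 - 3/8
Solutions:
 h(a) = C1 + 15*a^4/28 - 9*a^3/56 - 9*a^2/7 - 27*a/56


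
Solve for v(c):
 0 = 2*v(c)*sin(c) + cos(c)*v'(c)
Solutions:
 v(c) = C1*cos(c)^2


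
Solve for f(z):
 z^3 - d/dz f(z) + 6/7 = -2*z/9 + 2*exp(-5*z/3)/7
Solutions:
 f(z) = C1 + z^4/4 + z^2/9 + 6*z/7 + 6*exp(-5*z/3)/35


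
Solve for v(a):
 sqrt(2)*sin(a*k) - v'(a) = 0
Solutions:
 v(a) = C1 - sqrt(2)*cos(a*k)/k


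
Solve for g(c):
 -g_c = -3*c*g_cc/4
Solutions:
 g(c) = C1 + C2*c^(7/3)


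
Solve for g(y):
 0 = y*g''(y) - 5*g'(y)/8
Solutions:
 g(y) = C1 + C2*y^(13/8)


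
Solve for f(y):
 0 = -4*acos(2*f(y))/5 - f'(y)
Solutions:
 Integral(1/acos(2*_y), (_y, f(y))) = C1 - 4*y/5


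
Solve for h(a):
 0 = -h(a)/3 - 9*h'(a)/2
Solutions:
 h(a) = C1*exp(-2*a/27)


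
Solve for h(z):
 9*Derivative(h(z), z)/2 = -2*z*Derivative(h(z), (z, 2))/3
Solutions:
 h(z) = C1 + C2/z^(23/4)


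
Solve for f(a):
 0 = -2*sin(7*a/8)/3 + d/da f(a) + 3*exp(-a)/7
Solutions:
 f(a) = C1 - 16*cos(7*a/8)/21 + 3*exp(-a)/7


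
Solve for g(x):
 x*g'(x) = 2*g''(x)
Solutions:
 g(x) = C1 + C2*erfi(x/2)


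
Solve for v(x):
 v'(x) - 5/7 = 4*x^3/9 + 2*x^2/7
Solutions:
 v(x) = C1 + x^4/9 + 2*x^3/21 + 5*x/7


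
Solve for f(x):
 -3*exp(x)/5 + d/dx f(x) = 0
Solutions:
 f(x) = C1 + 3*exp(x)/5


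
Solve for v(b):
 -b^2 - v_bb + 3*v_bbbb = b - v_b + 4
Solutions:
 v(b) = C1 + C2*exp(2^(1/3)*b*(2/(sqrt(77) + 9)^(1/3) + 2^(1/3)*(sqrt(77) + 9)^(1/3))/12)*sin(2^(1/3)*sqrt(3)*b*(-2^(1/3)*(sqrt(77) + 9)^(1/3) + 2/(sqrt(77) + 9)^(1/3))/12) + C3*exp(2^(1/3)*b*(2/(sqrt(77) + 9)^(1/3) + 2^(1/3)*(sqrt(77) + 9)^(1/3))/12)*cos(2^(1/3)*sqrt(3)*b*(-2^(1/3)*(sqrt(77) + 9)^(1/3) + 2/(sqrt(77) + 9)^(1/3))/12) + C4*exp(-2^(1/3)*b*(2/(sqrt(77) + 9)^(1/3) + 2^(1/3)*(sqrt(77) + 9)^(1/3))/6) + b^3/3 + 3*b^2/2 + 7*b


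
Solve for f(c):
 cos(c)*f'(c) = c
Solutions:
 f(c) = C1 + Integral(c/cos(c), c)


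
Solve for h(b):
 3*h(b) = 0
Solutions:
 h(b) = 0


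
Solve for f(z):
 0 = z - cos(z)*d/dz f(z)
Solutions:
 f(z) = C1 + Integral(z/cos(z), z)


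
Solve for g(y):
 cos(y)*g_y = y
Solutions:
 g(y) = C1 + Integral(y/cos(y), y)


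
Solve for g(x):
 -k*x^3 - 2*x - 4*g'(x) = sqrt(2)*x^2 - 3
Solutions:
 g(x) = C1 - k*x^4/16 - sqrt(2)*x^3/12 - x^2/4 + 3*x/4


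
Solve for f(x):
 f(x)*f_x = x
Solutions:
 f(x) = -sqrt(C1 + x^2)
 f(x) = sqrt(C1 + x^2)


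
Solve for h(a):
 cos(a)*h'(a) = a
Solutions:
 h(a) = C1 + Integral(a/cos(a), a)


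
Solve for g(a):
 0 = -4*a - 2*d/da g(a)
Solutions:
 g(a) = C1 - a^2


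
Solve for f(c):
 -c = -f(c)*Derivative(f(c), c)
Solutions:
 f(c) = -sqrt(C1 + c^2)
 f(c) = sqrt(C1 + c^2)


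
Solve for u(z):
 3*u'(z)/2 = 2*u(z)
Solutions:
 u(z) = C1*exp(4*z/3)


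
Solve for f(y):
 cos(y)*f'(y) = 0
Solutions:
 f(y) = C1


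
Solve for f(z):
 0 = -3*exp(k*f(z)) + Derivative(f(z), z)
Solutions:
 f(z) = Piecewise((log(-1/(C1*k + 3*k*z))/k, Ne(k, 0)), (nan, True))
 f(z) = Piecewise((C1 + 3*z, Eq(k, 0)), (nan, True))


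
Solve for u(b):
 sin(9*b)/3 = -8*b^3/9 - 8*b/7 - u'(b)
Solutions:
 u(b) = C1 - 2*b^4/9 - 4*b^2/7 + cos(9*b)/27


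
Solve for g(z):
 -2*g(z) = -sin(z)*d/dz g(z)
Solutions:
 g(z) = C1*(cos(z) - 1)/(cos(z) + 1)


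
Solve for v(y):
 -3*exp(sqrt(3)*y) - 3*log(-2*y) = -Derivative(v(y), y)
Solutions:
 v(y) = C1 + 3*y*log(-y) + 3*y*(-1 + log(2)) + sqrt(3)*exp(sqrt(3)*y)


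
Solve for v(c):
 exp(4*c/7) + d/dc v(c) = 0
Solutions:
 v(c) = C1 - 7*exp(4*c/7)/4


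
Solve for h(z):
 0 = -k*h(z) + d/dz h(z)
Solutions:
 h(z) = C1*exp(k*z)


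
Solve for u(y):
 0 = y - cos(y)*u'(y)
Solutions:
 u(y) = C1 + Integral(y/cos(y), y)


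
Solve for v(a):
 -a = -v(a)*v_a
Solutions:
 v(a) = -sqrt(C1 + a^2)
 v(a) = sqrt(C1 + a^2)


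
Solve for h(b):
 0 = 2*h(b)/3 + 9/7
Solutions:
 h(b) = -27/14


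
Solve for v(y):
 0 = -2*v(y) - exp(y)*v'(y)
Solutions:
 v(y) = C1*exp(2*exp(-y))


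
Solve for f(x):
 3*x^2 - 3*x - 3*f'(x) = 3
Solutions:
 f(x) = C1 + x^3/3 - x^2/2 - x


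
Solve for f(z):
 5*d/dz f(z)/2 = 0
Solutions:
 f(z) = C1


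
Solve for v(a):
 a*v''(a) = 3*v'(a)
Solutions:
 v(a) = C1 + C2*a^4


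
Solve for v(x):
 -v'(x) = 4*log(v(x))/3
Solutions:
 li(v(x)) = C1 - 4*x/3


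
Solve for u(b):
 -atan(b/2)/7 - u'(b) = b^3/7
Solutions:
 u(b) = C1 - b^4/28 - b*atan(b/2)/7 + log(b^2 + 4)/7


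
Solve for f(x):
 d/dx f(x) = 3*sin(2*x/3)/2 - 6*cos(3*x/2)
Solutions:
 f(x) = C1 - 4*sin(3*x/2) - 9*cos(2*x/3)/4


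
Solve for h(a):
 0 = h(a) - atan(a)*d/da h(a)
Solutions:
 h(a) = C1*exp(Integral(1/atan(a), a))


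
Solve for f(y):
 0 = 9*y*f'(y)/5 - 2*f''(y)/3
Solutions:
 f(y) = C1 + C2*erfi(3*sqrt(15)*y/10)


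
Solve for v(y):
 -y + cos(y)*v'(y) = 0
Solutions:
 v(y) = C1 + Integral(y/cos(y), y)


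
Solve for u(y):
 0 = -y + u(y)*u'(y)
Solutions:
 u(y) = -sqrt(C1 + y^2)
 u(y) = sqrt(C1 + y^2)


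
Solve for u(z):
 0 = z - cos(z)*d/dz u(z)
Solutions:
 u(z) = C1 + Integral(z/cos(z), z)


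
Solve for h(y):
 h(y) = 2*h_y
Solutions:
 h(y) = C1*exp(y/2)


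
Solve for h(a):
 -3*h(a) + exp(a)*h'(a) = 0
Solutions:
 h(a) = C1*exp(-3*exp(-a))


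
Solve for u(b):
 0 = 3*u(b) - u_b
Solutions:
 u(b) = C1*exp(3*b)


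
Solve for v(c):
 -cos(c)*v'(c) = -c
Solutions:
 v(c) = C1 + Integral(c/cos(c), c)


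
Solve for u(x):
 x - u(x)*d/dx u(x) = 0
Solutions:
 u(x) = -sqrt(C1 + x^2)
 u(x) = sqrt(C1 + x^2)


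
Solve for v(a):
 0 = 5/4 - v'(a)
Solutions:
 v(a) = C1 + 5*a/4


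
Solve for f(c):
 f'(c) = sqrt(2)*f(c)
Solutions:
 f(c) = C1*exp(sqrt(2)*c)


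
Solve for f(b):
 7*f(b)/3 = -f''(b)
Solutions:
 f(b) = C1*sin(sqrt(21)*b/3) + C2*cos(sqrt(21)*b/3)


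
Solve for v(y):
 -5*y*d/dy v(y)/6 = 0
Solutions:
 v(y) = C1


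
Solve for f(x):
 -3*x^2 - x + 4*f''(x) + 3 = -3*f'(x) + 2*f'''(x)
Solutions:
 f(x) = C1 + C2*exp(x*(1 - sqrt(10)/2)) + C3*exp(x*(1 + sqrt(10)/2)) + x^3/3 - 7*x^2/6 + 31*x/9


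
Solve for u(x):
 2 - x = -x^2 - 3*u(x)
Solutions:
 u(x) = -x^2/3 + x/3 - 2/3


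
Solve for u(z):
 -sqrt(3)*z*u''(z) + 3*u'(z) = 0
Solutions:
 u(z) = C1 + C2*z^(1 + sqrt(3))


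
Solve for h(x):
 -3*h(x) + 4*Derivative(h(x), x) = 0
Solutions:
 h(x) = C1*exp(3*x/4)


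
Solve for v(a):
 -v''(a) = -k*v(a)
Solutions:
 v(a) = C1*exp(-a*sqrt(k)) + C2*exp(a*sqrt(k))


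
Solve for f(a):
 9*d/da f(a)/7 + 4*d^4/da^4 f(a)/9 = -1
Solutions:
 f(a) = C1 + C4*exp(-3*294^(1/3)*a/14) - 7*a/9 + (C2*sin(3*3^(5/6)*98^(1/3)*a/28) + C3*cos(3*3^(5/6)*98^(1/3)*a/28))*exp(3*294^(1/3)*a/28)


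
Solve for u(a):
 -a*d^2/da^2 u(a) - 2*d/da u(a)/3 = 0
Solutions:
 u(a) = C1 + C2*a^(1/3)


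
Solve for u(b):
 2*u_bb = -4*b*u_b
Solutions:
 u(b) = C1 + C2*erf(b)


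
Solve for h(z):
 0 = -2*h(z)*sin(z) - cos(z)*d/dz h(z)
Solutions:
 h(z) = C1*cos(z)^2


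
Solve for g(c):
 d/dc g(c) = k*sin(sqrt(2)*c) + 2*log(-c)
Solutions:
 g(c) = C1 + 2*c*log(-c) - 2*c - sqrt(2)*k*cos(sqrt(2)*c)/2


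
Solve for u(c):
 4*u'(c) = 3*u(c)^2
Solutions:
 u(c) = -4/(C1 + 3*c)


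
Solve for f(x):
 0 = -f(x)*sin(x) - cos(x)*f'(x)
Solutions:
 f(x) = C1*cos(x)


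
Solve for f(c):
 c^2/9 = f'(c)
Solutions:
 f(c) = C1 + c^3/27


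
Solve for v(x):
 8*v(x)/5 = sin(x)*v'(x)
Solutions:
 v(x) = C1*(cos(x) - 1)^(4/5)/(cos(x) + 1)^(4/5)


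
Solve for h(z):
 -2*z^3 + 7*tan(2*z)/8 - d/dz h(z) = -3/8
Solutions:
 h(z) = C1 - z^4/2 + 3*z/8 - 7*log(cos(2*z))/16


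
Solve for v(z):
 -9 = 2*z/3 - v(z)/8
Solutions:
 v(z) = 16*z/3 + 72


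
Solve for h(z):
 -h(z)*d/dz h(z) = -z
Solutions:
 h(z) = -sqrt(C1 + z^2)
 h(z) = sqrt(C1 + z^2)


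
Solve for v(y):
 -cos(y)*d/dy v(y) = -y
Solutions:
 v(y) = C1 + Integral(y/cos(y), y)


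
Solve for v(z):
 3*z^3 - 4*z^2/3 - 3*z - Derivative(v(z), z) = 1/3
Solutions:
 v(z) = C1 + 3*z^4/4 - 4*z^3/9 - 3*z^2/2 - z/3


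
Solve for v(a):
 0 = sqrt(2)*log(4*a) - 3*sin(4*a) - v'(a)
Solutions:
 v(a) = C1 + sqrt(2)*a*(log(a) - 1) + 2*sqrt(2)*a*log(2) + 3*cos(4*a)/4


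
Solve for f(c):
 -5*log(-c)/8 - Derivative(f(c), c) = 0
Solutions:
 f(c) = C1 - 5*c*log(-c)/8 + 5*c/8


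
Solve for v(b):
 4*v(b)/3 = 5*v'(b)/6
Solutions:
 v(b) = C1*exp(8*b/5)


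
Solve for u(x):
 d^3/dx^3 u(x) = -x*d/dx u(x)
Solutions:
 u(x) = C1 + Integral(C2*airyai(-x) + C3*airybi(-x), x)


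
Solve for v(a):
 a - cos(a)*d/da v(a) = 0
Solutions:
 v(a) = C1 + Integral(a/cos(a), a)


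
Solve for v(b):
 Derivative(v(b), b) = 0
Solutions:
 v(b) = C1


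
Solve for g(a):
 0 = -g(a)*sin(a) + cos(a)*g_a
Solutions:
 g(a) = C1/cos(a)


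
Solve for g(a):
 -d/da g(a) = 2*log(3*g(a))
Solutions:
 Integral(1/(log(_y) + log(3)), (_y, g(a)))/2 = C1 - a


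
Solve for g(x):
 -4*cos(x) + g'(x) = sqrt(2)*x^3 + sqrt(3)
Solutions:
 g(x) = C1 + sqrt(2)*x^4/4 + sqrt(3)*x + 4*sin(x)


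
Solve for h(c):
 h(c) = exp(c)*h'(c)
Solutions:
 h(c) = C1*exp(-exp(-c))


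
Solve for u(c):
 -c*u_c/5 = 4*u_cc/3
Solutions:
 u(c) = C1 + C2*erf(sqrt(30)*c/20)


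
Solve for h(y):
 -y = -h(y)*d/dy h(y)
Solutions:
 h(y) = -sqrt(C1 + y^2)
 h(y) = sqrt(C1 + y^2)


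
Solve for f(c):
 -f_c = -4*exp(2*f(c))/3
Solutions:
 f(c) = log(-1/(C1 + 4*c))/2 - log(2) + log(6)/2
 f(c) = log(-sqrt(-1/(C1 + 4*c))) - log(2) + log(6)/2


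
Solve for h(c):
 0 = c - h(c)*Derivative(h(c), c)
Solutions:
 h(c) = -sqrt(C1 + c^2)
 h(c) = sqrt(C1 + c^2)


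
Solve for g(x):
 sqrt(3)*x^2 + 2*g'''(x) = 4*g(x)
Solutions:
 g(x) = C3*exp(2^(1/3)*x) + sqrt(3)*x^2/4 + (C1*sin(2^(1/3)*sqrt(3)*x/2) + C2*cos(2^(1/3)*sqrt(3)*x/2))*exp(-2^(1/3)*x/2)


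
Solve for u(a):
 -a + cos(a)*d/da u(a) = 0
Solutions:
 u(a) = C1 + Integral(a/cos(a), a)


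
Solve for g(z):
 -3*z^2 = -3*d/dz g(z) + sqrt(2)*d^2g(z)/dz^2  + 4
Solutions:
 g(z) = C1 + C2*exp(3*sqrt(2)*z/2) + z^3/3 + sqrt(2)*z^2/3 + 16*z/9


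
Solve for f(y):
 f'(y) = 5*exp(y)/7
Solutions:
 f(y) = C1 + 5*exp(y)/7


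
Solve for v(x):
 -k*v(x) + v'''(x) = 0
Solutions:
 v(x) = C1*exp(k^(1/3)*x) + C2*exp(k^(1/3)*x*(-1 + sqrt(3)*I)/2) + C3*exp(-k^(1/3)*x*(1 + sqrt(3)*I)/2)


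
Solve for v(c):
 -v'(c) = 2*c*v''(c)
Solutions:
 v(c) = C1 + C2*sqrt(c)


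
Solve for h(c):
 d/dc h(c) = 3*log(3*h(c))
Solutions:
 -Integral(1/(log(_y) + log(3)), (_y, h(c)))/3 = C1 - c


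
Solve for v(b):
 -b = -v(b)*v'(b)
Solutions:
 v(b) = -sqrt(C1 + b^2)
 v(b) = sqrt(C1 + b^2)


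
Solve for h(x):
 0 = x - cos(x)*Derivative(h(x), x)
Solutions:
 h(x) = C1 + Integral(x/cos(x), x)


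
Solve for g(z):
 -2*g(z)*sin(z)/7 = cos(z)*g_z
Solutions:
 g(z) = C1*cos(z)^(2/7)


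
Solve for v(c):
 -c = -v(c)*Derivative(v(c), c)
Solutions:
 v(c) = -sqrt(C1 + c^2)
 v(c) = sqrt(C1 + c^2)


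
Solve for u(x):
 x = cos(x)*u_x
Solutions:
 u(x) = C1 + Integral(x/cos(x), x)


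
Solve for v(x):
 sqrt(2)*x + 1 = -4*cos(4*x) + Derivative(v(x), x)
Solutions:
 v(x) = C1 + sqrt(2)*x^2/2 + x + sin(4*x)


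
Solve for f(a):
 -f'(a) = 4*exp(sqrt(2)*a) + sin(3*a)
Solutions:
 f(a) = C1 - 2*sqrt(2)*exp(sqrt(2)*a) + cos(3*a)/3


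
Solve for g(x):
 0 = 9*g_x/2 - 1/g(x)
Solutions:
 g(x) = -sqrt(C1 + 4*x)/3
 g(x) = sqrt(C1 + 4*x)/3


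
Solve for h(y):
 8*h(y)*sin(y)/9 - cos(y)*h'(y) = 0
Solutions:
 h(y) = C1/cos(y)^(8/9)


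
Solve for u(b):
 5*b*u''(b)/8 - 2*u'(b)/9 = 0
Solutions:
 u(b) = C1 + C2*b^(61/45)


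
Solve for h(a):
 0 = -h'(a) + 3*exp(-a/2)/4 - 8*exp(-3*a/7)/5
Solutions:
 h(a) = C1 - 3*exp(-a/2)/2 + 56*exp(-3*a/7)/15


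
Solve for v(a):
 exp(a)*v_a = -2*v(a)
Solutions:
 v(a) = C1*exp(2*exp(-a))


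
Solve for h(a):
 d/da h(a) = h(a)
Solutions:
 h(a) = C1*exp(a)


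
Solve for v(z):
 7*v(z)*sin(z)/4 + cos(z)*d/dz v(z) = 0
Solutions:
 v(z) = C1*cos(z)^(7/4)


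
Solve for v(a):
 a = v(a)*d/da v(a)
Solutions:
 v(a) = -sqrt(C1 + a^2)
 v(a) = sqrt(C1 + a^2)


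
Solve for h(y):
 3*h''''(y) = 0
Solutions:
 h(y) = C1 + C2*y + C3*y^2 + C4*y^3


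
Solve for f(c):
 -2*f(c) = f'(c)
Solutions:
 f(c) = C1*exp(-2*c)


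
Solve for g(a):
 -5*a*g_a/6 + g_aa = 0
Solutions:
 g(a) = C1 + C2*erfi(sqrt(15)*a/6)


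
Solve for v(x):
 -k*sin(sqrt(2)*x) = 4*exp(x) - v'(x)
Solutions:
 v(x) = C1 - sqrt(2)*k*cos(sqrt(2)*x)/2 + 4*exp(x)


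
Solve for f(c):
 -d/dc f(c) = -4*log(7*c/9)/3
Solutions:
 f(c) = C1 + 4*c*log(c)/3 - 8*c*log(3)/3 - 4*c/3 + 4*c*log(7)/3


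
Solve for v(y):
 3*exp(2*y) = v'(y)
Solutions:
 v(y) = C1 + 3*exp(2*y)/2


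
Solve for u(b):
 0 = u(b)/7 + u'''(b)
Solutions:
 u(b) = C3*exp(-7^(2/3)*b/7) + (C1*sin(sqrt(3)*7^(2/3)*b/14) + C2*cos(sqrt(3)*7^(2/3)*b/14))*exp(7^(2/3)*b/14)


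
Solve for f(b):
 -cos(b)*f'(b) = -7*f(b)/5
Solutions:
 f(b) = C1*(sin(b) + 1)^(7/10)/(sin(b) - 1)^(7/10)


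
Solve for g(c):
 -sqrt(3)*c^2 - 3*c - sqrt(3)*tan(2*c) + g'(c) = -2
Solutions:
 g(c) = C1 + sqrt(3)*c^3/3 + 3*c^2/2 - 2*c - sqrt(3)*log(cos(2*c))/2


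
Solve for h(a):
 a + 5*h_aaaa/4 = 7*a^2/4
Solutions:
 h(a) = C1 + C2*a + C3*a^2 + C4*a^3 + 7*a^6/1800 - a^5/150


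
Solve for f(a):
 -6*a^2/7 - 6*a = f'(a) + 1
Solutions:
 f(a) = C1 - 2*a^3/7 - 3*a^2 - a


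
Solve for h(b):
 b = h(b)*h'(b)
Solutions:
 h(b) = -sqrt(C1 + b^2)
 h(b) = sqrt(C1 + b^2)


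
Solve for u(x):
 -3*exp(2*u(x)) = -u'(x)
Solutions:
 u(x) = log(-sqrt(-1/(C1 + 3*x))) - log(2)/2
 u(x) = log(-1/(C1 + 3*x))/2 - log(2)/2


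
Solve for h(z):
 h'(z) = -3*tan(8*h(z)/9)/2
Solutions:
 h(z) = -9*asin(C1*exp(-4*z/3))/8 + 9*pi/8
 h(z) = 9*asin(C1*exp(-4*z/3))/8


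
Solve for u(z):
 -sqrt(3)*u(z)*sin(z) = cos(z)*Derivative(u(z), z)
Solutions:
 u(z) = C1*cos(z)^(sqrt(3))


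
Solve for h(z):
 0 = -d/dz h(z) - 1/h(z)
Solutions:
 h(z) = -sqrt(C1 - 2*z)
 h(z) = sqrt(C1 - 2*z)


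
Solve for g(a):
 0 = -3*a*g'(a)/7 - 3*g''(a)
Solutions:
 g(a) = C1 + C2*erf(sqrt(14)*a/14)


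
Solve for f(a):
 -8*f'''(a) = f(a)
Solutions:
 f(a) = C3*exp(-a/2) + (C1*sin(sqrt(3)*a/4) + C2*cos(sqrt(3)*a/4))*exp(a/4)


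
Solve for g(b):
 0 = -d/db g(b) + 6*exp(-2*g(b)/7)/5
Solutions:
 g(b) = 7*log(-sqrt(C1 + 6*b)) - 7*log(35) + 7*log(70)/2
 g(b) = 7*log(C1 + 6*b)/2 - 7*log(35) + 7*log(70)/2


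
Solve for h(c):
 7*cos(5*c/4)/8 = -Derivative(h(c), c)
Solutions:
 h(c) = C1 - 7*sin(5*c/4)/10


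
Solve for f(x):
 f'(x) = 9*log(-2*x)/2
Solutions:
 f(x) = C1 + 9*x*log(-x)/2 + 9*x*(-1 + log(2))/2


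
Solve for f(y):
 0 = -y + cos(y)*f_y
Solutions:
 f(y) = C1 + Integral(y/cos(y), y)


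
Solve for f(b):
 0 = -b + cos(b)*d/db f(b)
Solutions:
 f(b) = C1 + Integral(b/cos(b), b)


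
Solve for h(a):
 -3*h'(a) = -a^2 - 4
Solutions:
 h(a) = C1 + a^3/9 + 4*a/3


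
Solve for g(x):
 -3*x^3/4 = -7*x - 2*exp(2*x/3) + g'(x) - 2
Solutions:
 g(x) = C1 - 3*x^4/16 + 7*x^2/2 + 2*x + 3*exp(2*x/3)


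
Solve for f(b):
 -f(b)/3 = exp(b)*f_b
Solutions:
 f(b) = C1*exp(exp(-b)/3)


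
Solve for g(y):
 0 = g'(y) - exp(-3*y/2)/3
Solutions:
 g(y) = C1 - 2*exp(-3*y/2)/9


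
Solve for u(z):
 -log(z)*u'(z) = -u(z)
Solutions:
 u(z) = C1*exp(li(z))


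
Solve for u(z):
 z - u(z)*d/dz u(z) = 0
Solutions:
 u(z) = -sqrt(C1 + z^2)
 u(z) = sqrt(C1 + z^2)


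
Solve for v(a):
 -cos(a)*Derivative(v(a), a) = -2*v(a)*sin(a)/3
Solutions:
 v(a) = C1/cos(a)^(2/3)


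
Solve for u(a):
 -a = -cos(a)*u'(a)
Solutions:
 u(a) = C1 + Integral(a/cos(a), a)


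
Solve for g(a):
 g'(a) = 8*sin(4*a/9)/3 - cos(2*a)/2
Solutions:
 g(a) = C1 - sin(2*a)/4 - 6*cos(4*a/9)


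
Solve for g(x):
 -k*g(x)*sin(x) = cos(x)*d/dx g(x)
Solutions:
 g(x) = C1*exp(k*log(cos(x)))


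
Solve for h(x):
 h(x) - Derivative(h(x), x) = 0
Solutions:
 h(x) = C1*exp(x)


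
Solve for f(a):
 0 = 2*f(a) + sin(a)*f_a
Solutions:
 f(a) = C1*(cos(a) + 1)/(cos(a) - 1)


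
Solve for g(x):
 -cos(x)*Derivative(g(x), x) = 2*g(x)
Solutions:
 g(x) = C1*(sin(x) - 1)/(sin(x) + 1)


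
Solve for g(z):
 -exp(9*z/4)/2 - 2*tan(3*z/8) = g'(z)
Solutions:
 g(z) = C1 - 2*exp(9*z/4)/9 + 16*log(cos(3*z/8))/3


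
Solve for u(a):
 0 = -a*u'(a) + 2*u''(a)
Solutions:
 u(a) = C1 + C2*erfi(a/2)


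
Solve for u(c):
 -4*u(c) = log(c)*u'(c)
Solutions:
 u(c) = C1*exp(-4*li(c))


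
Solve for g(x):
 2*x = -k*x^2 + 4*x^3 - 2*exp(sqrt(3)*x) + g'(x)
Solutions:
 g(x) = C1 + k*x^3/3 - x^4 + x^2 + 2*sqrt(3)*exp(sqrt(3)*x)/3


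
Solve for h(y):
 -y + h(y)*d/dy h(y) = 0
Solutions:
 h(y) = -sqrt(C1 + y^2)
 h(y) = sqrt(C1 + y^2)


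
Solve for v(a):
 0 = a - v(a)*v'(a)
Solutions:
 v(a) = -sqrt(C1 + a^2)
 v(a) = sqrt(C1 + a^2)


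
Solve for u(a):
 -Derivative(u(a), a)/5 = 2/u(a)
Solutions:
 u(a) = -sqrt(C1 - 20*a)
 u(a) = sqrt(C1 - 20*a)


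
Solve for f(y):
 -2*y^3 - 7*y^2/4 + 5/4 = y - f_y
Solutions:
 f(y) = C1 + y^4/2 + 7*y^3/12 + y^2/2 - 5*y/4


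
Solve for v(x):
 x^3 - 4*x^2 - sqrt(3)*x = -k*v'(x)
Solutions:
 v(x) = C1 - x^4/(4*k) + 4*x^3/(3*k) + sqrt(3)*x^2/(2*k)


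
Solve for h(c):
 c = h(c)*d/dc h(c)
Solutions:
 h(c) = -sqrt(C1 + c^2)
 h(c) = sqrt(C1 + c^2)


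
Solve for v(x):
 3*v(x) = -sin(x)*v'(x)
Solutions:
 v(x) = C1*(cos(x) + 1)^(3/2)/(cos(x) - 1)^(3/2)


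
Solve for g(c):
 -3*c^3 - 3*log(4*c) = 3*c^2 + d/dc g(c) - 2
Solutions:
 g(c) = C1 - 3*c^4/4 - c^3 - 3*c*log(c) - c*log(64) + 5*c


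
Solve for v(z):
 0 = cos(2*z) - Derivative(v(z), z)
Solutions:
 v(z) = C1 + sin(2*z)/2


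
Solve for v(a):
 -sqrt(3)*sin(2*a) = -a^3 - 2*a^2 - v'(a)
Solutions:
 v(a) = C1 - a^4/4 - 2*a^3/3 - sqrt(3)*cos(2*a)/2


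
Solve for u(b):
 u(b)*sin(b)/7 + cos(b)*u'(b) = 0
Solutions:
 u(b) = C1*cos(b)^(1/7)


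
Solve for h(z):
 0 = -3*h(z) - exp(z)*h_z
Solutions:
 h(z) = C1*exp(3*exp(-z))


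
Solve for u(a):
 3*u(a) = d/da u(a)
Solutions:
 u(a) = C1*exp(3*a)


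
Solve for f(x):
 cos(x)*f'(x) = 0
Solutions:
 f(x) = C1


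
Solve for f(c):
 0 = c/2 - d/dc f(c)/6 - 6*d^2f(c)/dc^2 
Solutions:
 f(c) = C1 + C2*exp(-c/36) + 3*c^2/2 - 108*c


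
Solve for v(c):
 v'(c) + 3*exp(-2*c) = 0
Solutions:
 v(c) = C1 + 3*exp(-2*c)/2


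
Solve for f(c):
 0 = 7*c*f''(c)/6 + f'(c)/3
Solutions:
 f(c) = C1 + C2*c^(5/7)


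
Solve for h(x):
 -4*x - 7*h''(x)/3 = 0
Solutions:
 h(x) = C1 + C2*x - 2*x^3/7


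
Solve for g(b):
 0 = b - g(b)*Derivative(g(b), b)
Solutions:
 g(b) = -sqrt(C1 + b^2)
 g(b) = sqrt(C1 + b^2)


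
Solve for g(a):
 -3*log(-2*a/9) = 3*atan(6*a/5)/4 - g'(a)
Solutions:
 g(a) = C1 + 3*a*log(-a) + 3*a*atan(6*a/5)/4 - 6*a*log(3) - 3*a + 3*a*log(2) - 5*log(36*a^2 + 25)/16


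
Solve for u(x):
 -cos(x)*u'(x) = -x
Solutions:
 u(x) = C1 + Integral(x/cos(x), x)


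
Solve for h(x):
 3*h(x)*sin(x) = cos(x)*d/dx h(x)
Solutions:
 h(x) = C1/cos(x)^3


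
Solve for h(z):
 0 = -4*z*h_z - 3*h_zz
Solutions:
 h(z) = C1 + C2*erf(sqrt(6)*z/3)


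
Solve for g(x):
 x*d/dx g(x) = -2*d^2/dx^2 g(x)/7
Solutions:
 g(x) = C1 + C2*erf(sqrt(7)*x/2)


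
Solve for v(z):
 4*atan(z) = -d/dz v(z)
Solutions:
 v(z) = C1 - 4*z*atan(z) + 2*log(z^2 + 1)


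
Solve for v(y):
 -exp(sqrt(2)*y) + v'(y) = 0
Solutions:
 v(y) = C1 + sqrt(2)*exp(sqrt(2)*y)/2


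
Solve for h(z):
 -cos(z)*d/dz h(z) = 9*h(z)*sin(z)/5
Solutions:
 h(z) = C1*cos(z)^(9/5)


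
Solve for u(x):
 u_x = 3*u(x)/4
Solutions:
 u(x) = C1*exp(3*x/4)


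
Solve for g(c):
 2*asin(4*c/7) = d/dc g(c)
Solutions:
 g(c) = C1 + 2*c*asin(4*c/7) + sqrt(49 - 16*c^2)/2


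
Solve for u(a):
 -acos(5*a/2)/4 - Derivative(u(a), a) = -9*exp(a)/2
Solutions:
 u(a) = C1 - a*acos(5*a/2)/4 + sqrt(4 - 25*a^2)/20 + 9*exp(a)/2


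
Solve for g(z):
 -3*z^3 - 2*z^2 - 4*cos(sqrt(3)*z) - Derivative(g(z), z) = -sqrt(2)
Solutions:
 g(z) = C1 - 3*z^4/4 - 2*z^3/3 + sqrt(2)*z - 4*sqrt(3)*sin(sqrt(3)*z)/3


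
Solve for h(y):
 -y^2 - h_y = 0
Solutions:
 h(y) = C1 - y^3/3


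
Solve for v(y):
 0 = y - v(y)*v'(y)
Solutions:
 v(y) = -sqrt(C1 + y^2)
 v(y) = sqrt(C1 + y^2)


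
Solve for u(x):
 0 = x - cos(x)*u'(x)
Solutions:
 u(x) = C1 + Integral(x/cos(x), x)


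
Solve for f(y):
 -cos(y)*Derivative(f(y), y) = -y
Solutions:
 f(y) = C1 + Integral(y/cos(y), y)


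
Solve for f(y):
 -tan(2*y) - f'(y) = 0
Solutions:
 f(y) = C1 + log(cos(2*y))/2


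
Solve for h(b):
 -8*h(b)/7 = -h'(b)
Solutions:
 h(b) = C1*exp(8*b/7)


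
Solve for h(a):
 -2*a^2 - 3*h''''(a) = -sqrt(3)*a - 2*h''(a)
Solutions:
 h(a) = C1 + C2*a + C3*exp(-sqrt(6)*a/3) + C4*exp(sqrt(6)*a/3) + a^4/12 - sqrt(3)*a^3/12 + 3*a^2/2


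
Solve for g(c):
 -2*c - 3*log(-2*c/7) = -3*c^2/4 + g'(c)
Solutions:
 g(c) = C1 + c^3/4 - c^2 - 3*c*log(-c) + 3*c*(-log(2) + 1 + log(7))


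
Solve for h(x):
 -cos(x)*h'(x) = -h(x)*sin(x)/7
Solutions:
 h(x) = C1/cos(x)^(1/7)


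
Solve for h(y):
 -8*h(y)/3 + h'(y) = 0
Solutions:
 h(y) = C1*exp(8*y/3)


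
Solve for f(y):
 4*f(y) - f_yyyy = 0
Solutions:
 f(y) = C1*exp(-sqrt(2)*y) + C2*exp(sqrt(2)*y) + C3*sin(sqrt(2)*y) + C4*cos(sqrt(2)*y)


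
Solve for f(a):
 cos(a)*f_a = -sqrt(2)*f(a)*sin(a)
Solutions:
 f(a) = C1*cos(a)^(sqrt(2))


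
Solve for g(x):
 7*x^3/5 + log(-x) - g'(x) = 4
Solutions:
 g(x) = C1 + 7*x^4/20 + x*log(-x) - 5*x


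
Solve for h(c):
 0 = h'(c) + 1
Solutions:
 h(c) = C1 - c


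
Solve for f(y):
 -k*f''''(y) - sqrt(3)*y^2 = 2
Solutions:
 f(y) = C1 + C2*y + C3*y^2 + C4*y^3 - sqrt(3)*y^6/(360*k) - y^4/(12*k)


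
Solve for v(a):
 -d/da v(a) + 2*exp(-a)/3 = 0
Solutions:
 v(a) = C1 - 2*exp(-a)/3


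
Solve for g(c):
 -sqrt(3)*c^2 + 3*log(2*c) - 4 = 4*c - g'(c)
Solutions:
 g(c) = C1 + sqrt(3)*c^3/3 + 2*c^2 - 3*c*log(c) - c*log(8) + 7*c


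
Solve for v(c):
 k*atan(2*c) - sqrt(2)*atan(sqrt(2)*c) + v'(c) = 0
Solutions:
 v(c) = C1 - k*(c*atan(2*c) - log(4*c^2 + 1)/4) + sqrt(2)*(c*atan(sqrt(2)*c) - sqrt(2)*log(2*c^2 + 1)/4)


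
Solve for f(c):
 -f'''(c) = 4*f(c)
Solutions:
 f(c) = C3*exp(-2^(2/3)*c) + (C1*sin(2^(2/3)*sqrt(3)*c/2) + C2*cos(2^(2/3)*sqrt(3)*c/2))*exp(2^(2/3)*c/2)


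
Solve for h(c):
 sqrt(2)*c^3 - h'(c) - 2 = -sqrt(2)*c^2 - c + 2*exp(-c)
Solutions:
 h(c) = C1 + sqrt(2)*c^4/4 + sqrt(2)*c^3/3 + c^2/2 - 2*c + 2*exp(-c)


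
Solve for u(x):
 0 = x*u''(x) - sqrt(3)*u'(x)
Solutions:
 u(x) = C1 + C2*x^(1 + sqrt(3))


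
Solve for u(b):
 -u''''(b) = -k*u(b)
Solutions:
 u(b) = C1*exp(-b*k^(1/4)) + C2*exp(b*k^(1/4)) + C3*exp(-I*b*k^(1/4)) + C4*exp(I*b*k^(1/4))


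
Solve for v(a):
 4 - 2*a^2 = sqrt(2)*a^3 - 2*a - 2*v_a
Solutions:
 v(a) = C1 + sqrt(2)*a^4/8 + a^3/3 - a^2/2 - 2*a


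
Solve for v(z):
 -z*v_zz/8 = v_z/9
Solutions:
 v(z) = C1 + C2*z^(1/9)


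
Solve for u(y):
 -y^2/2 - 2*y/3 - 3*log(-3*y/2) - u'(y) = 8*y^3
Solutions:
 u(y) = C1 - 2*y^4 - y^3/6 - y^2/3 - 3*y*log(-y) + 3*y*(-log(3) + log(2) + 1)


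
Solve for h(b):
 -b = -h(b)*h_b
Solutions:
 h(b) = -sqrt(C1 + b^2)
 h(b) = sqrt(C1 + b^2)


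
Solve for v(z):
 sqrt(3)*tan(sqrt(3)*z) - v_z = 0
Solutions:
 v(z) = C1 - log(cos(sqrt(3)*z))


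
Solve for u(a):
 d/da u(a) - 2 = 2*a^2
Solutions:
 u(a) = C1 + 2*a^3/3 + 2*a


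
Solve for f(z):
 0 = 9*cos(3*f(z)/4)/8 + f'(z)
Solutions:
 9*z/8 - 2*log(sin(3*f(z)/4) - 1)/3 + 2*log(sin(3*f(z)/4) + 1)/3 = C1


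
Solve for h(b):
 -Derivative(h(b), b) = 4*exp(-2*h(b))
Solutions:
 h(b) = log(-sqrt(C1 - 8*b))
 h(b) = log(C1 - 8*b)/2


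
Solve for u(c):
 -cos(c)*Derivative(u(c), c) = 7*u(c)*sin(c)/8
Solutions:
 u(c) = C1*cos(c)^(7/8)


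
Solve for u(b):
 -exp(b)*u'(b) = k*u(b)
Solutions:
 u(b) = C1*exp(k*exp(-b))


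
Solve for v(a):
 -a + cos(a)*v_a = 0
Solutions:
 v(a) = C1 + Integral(a/cos(a), a)


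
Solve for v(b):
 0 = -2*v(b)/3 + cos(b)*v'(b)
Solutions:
 v(b) = C1*(sin(b) + 1)^(1/3)/(sin(b) - 1)^(1/3)


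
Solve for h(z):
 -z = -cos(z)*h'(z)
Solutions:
 h(z) = C1 + Integral(z/cos(z), z)


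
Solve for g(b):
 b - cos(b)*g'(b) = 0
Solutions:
 g(b) = C1 + Integral(b/cos(b), b)


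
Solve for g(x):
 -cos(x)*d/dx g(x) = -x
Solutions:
 g(x) = C1 + Integral(x/cos(x), x)


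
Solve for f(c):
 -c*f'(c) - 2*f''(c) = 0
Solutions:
 f(c) = C1 + C2*erf(c/2)


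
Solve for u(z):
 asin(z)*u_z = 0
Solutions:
 u(z) = C1


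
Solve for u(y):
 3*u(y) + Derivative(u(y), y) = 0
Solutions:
 u(y) = C1*exp(-3*y)


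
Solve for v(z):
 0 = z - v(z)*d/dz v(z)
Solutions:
 v(z) = -sqrt(C1 + z^2)
 v(z) = sqrt(C1 + z^2)


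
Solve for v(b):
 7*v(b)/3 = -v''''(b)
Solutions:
 v(b) = (C1*sin(sqrt(2)*3^(3/4)*7^(1/4)*b/6) + C2*cos(sqrt(2)*3^(3/4)*7^(1/4)*b/6))*exp(-sqrt(2)*3^(3/4)*7^(1/4)*b/6) + (C3*sin(sqrt(2)*3^(3/4)*7^(1/4)*b/6) + C4*cos(sqrt(2)*3^(3/4)*7^(1/4)*b/6))*exp(sqrt(2)*3^(3/4)*7^(1/4)*b/6)


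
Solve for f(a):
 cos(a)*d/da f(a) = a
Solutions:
 f(a) = C1 + Integral(a/cos(a), a)


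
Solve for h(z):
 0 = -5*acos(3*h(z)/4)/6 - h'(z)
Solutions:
 Integral(1/acos(3*_y/4), (_y, h(z))) = C1 - 5*z/6


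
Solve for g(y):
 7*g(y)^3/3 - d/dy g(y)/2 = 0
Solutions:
 g(y) = -sqrt(6)*sqrt(-1/(C1 + 14*y))/2
 g(y) = sqrt(6)*sqrt(-1/(C1 + 14*y))/2


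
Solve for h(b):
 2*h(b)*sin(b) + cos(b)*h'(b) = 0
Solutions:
 h(b) = C1*cos(b)^2


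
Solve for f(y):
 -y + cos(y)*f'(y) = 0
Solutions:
 f(y) = C1 + Integral(y/cos(y), y)


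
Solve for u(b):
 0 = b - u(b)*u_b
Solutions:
 u(b) = -sqrt(C1 + b^2)
 u(b) = sqrt(C1 + b^2)


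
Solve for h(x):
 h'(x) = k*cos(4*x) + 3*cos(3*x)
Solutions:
 h(x) = C1 + k*sin(4*x)/4 + sin(3*x)


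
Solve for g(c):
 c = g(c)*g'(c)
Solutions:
 g(c) = -sqrt(C1 + c^2)
 g(c) = sqrt(C1 + c^2)


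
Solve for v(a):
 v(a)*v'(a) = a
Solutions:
 v(a) = -sqrt(C1 + a^2)
 v(a) = sqrt(C1 + a^2)


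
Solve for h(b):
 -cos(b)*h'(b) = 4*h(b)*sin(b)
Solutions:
 h(b) = C1*cos(b)^4


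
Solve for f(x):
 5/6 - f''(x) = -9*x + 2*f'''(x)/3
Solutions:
 f(x) = C1 + C2*x + C3*exp(-3*x/2) + 3*x^3/2 - 31*x^2/12


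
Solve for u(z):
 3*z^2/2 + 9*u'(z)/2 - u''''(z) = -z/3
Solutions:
 u(z) = C1 + C4*exp(6^(2/3)*z/2) - z^3/9 - z^2/27 + (C2*sin(3*2^(2/3)*3^(1/6)*z/4) + C3*cos(3*2^(2/3)*3^(1/6)*z/4))*exp(-6^(2/3)*z/4)


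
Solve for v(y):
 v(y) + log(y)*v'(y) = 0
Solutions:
 v(y) = C1*exp(-li(y))


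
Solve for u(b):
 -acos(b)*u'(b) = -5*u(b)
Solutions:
 u(b) = C1*exp(5*Integral(1/acos(b), b))


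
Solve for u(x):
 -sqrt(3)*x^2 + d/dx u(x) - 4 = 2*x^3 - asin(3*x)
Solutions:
 u(x) = C1 + x^4/2 + sqrt(3)*x^3/3 - x*asin(3*x) + 4*x - sqrt(1 - 9*x^2)/3


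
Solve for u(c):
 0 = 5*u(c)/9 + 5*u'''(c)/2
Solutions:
 u(c) = C3*exp(-6^(1/3)*c/3) + (C1*sin(2^(1/3)*3^(5/6)*c/6) + C2*cos(2^(1/3)*3^(5/6)*c/6))*exp(6^(1/3)*c/6)


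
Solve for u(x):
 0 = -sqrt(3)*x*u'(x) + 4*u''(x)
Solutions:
 u(x) = C1 + C2*erfi(sqrt(2)*3^(1/4)*x/4)


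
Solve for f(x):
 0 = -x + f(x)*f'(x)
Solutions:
 f(x) = -sqrt(C1 + x^2)
 f(x) = sqrt(C1 + x^2)


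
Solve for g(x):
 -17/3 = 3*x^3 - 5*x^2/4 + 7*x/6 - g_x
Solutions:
 g(x) = C1 + 3*x^4/4 - 5*x^3/12 + 7*x^2/12 + 17*x/3


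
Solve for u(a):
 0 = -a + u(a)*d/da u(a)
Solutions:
 u(a) = -sqrt(C1 + a^2)
 u(a) = sqrt(C1 + a^2)


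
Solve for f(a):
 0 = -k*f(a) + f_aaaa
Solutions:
 f(a) = C1*exp(-a*k^(1/4)) + C2*exp(a*k^(1/4)) + C3*exp(-I*a*k^(1/4)) + C4*exp(I*a*k^(1/4))


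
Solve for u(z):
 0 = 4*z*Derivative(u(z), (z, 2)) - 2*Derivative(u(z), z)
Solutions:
 u(z) = C1 + C2*z^(3/2)


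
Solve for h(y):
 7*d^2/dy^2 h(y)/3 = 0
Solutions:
 h(y) = C1 + C2*y


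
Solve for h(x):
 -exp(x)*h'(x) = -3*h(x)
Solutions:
 h(x) = C1*exp(-3*exp(-x))


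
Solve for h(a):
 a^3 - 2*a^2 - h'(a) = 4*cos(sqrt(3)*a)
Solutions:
 h(a) = C1 + a^4/4 - 2*a^3/3 - 4*sqrt(3)*sin(sqrt(3)*a)/3


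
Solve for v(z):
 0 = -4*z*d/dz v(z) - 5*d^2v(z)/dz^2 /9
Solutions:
 v(z) = C1 + C2*erf(3*sqrt(10)*z/5)
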